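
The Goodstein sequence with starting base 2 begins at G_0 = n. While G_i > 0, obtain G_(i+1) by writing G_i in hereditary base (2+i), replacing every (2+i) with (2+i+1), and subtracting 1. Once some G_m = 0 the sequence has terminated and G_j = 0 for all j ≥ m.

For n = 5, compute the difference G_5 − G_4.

422

[0] 5 ≡ 2^2 + 1 (base 2). Lift 3: 28. −1: 27.
[1] 27 ≡ 3^3 (base 3). Lift 4: 256. −1: 255.
[2] 255 ≡ 3·4^3 + 3·4^2 + 3·4 + 3 (base 4). Lift 5: 468. −1: 467.
[3] 467 ≡ 3·5^3 + 3·5^2 + 3·5 + 2 (base 5). Lift 6: 776. −1: 775.
[4] 775 ≡ 3·6^3 + 3·6^2 + 3·6 + 1 (base 6). Lift 7: 1198. −1: 1197.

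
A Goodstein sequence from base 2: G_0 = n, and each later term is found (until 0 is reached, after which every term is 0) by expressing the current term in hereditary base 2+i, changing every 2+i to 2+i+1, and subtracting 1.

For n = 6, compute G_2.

257

6 —HB2→ 2^2 + 2 —bump→ 3^3 + 3 = 30 —(−1)→ 29
29 —HB3→ 3^3 + 2 —bump→ 4^4 + 2 = 258 —(−1)→ 257
257 —HB4→ 4^4 + 1 —bump→ 5^5 + 1 = 3126 —(−1)→ 3125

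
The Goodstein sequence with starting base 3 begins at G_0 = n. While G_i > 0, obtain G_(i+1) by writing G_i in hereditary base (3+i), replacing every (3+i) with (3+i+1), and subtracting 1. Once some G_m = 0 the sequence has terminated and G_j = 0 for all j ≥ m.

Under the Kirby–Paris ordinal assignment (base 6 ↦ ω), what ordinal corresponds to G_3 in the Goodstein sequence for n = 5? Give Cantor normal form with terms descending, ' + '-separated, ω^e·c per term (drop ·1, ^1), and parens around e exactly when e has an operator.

(0) 5|_3 = 3 + 2 ↦ 4 + 2|_4 = 6 ⇒ 5
(1) 5|_4 = 4 + 1 ↦ 5 + 1|_5 = 6 ⇒ 5
(2) 5|_5 = 5 ↦ 6|_6 = 6 ⇒ 5
(3) 5|_6 = 5 ↦ 5|_7 = 5 ⇒ 4

5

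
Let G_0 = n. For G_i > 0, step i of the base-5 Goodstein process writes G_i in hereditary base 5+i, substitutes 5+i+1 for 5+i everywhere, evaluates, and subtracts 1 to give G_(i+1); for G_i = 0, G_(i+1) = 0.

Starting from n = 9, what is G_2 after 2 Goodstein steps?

9

i=0: 9 = 5 + 4 (b=5); 5→6: 6 + 4 = 10; 10−1 = 9
i=1: 9 = 6 + 3 (b=6); 6→7: 7 + 3 = 10; 10−1 = 9
i=2: 9 = 7 + 2 (b=7); 7→8: 8 + 2 = 10; 10−1 = 9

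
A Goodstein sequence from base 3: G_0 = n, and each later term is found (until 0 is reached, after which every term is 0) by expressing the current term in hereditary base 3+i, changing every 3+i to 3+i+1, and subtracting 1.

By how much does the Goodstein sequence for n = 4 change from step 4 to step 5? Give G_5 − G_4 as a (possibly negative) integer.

-1

base 3: 4 = 3 + 1; at 4: 4 + 1 = 5; next = 4
base 4: 4 = 4; at 5: 5 = 5; next = 4
base 5: 4 = 4; at 6: 4 = 4; next = 3
base 6: 3 = 3; at 7: 3 = 3; next = 2
base 7: 2 = 2; at 8: 2 = 2; next = 1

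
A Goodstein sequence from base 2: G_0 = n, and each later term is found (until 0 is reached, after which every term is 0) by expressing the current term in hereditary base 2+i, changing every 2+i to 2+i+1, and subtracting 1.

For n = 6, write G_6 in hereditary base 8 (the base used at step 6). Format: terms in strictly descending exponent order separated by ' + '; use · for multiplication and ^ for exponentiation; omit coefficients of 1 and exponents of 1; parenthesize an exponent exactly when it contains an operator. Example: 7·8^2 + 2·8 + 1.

5·8^5 + 5·8^4 + 5·8^3 + 5·8^2 + 5·8 + 3

i=0: 6 = 2^2 + 2 (b=2); 2→3: 3^3 + 3 = 30; 30−1 = 29
i=1: 29 = 3^3 + 2 (b=3); 3→4: 4^4 + 2 = 258; 258−1 = 257
i=2: 257 = 4^4 + 1 (b=4); 4→5: 5^5 + 1 = 3126; 3126−1 = 3125
i=3: 3125 = 5^5 (b=5); 5→6: 6^6 = 46656; 46656−1 = 46655
i=4: 46655 = 5·6^5 + 5·6^4 + 5·6^3 + 5·6^2 + 5·6 + 5 (b=6); 6→7: 5·7^5 + 5·7^4 + 5·7^3 + 5·7^2 + 5·7 + 5 = 98040; 98040−1 = 98039
i=5: 98039 = 5·7^5 + 5·7^4 + 5·7^3 + 5·7^2 + 5·7 + 4 (b=7); 7→8: 5·8^5 + 5·8^4 + 5·8^3 + 5·8^2 + 5·8 + 4 = 187244; 187244−1 = 187243
i=6: 187243 = 5·8^5 + 5·8^4 + 5·8^3 + 5·8^2 + 5·8 + 3 (b=8); 8→9: 5·9^5 + 5·9^4 + 5·9^3 + 5·9^2 + 5·9 + 3 = 332148; 332148−1 = 332147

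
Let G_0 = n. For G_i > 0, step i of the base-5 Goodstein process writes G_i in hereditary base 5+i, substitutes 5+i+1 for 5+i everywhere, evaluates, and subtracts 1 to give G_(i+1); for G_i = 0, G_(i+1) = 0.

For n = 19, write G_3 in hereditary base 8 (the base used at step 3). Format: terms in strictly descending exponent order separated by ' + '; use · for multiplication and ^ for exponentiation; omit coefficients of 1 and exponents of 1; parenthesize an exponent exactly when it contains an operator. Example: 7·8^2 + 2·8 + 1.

3·8 + 1

i=0: 19 = 3·5 + 4 (b=5); 5→6: 3·6 + 4 = 22; 22−1 = 21
i=1: 21 = 3·6 + 3 (b=6); 6→7: 3·7 + 3 = 24; 24−1 = 23
i=2: 23 = 3·7 + 2 (b=7); 7→8: 3·8 + 2 = 26; 26−1 = 25
i=3: 25 = 3·8 + 1 (b=8); 8→9: 3·9 + 1 = 28; 28−1 = 27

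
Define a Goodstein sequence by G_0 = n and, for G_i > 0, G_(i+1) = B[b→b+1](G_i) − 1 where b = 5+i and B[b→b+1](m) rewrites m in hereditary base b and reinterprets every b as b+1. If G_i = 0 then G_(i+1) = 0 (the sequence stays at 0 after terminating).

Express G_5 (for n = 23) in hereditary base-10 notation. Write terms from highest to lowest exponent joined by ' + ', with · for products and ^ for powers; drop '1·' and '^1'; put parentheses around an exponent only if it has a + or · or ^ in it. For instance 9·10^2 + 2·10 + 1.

[0] 23 ≡ 4·5 + 3 (base 5). Lift 6: 27. −1: 26.
[1] 26 ≡ 4·6 + 2 (base 6). Lift 7: 30. −1: 29.
[2] 29 ≡ 4·7 + 1 (base 7). Lift 8: 33. −1: 32.
[3] 32 ≡ 4·8 (base 8). Lift 9: 36. −1: 35.
[4] 35 ≡ 3·9 + 8 (base 9). Lift 10: 38. −1: 37.
[5] 37 ≡ 3·10 + 7 (base 10). Lift 11: 40. −1: 39.

3·10 + 7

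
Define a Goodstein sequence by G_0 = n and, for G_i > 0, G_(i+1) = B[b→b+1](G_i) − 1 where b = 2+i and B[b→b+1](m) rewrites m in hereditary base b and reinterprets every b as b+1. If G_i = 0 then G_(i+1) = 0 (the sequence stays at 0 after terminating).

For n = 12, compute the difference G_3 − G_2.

14620

[0] 12 ≡ 2^(2 + 1) + 2^2 (base 2). Lift 3: 108. −1: 107.
[1] 107 ≡ 3^(3 + 1) + 2·3^2 + 2·3 + 2 (base 3). Lift 4: 1066. −1: 1065.
[2] 1065 ≡ 4^(4 + 1) + 2·4^2 + 2·4 + 1 (base 4). Lift 5: 15686. −1: 15685.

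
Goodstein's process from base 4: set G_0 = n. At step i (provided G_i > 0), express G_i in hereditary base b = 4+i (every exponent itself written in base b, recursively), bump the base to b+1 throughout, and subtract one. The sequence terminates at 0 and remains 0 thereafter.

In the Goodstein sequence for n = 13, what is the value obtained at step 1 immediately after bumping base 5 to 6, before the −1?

(0) 13|_4 = 3·4 + 1 ↦ 3·5 + 1|_5 = 16 ⇒ 15
(1) 15|_5 = 3·5 ↦ 3·6|_6 = 18 ⇒ 17

18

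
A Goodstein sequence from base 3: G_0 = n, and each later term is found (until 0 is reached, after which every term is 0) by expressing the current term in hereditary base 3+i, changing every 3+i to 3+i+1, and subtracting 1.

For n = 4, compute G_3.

3

(0) 4|_3 = 3 + 1 ↦ 4 + 1|_4 = 5 ⇒ 4
(1) 4|_4 = 4 ↦ 5|_5 = 5 ⇒ 4
(2) 4|_5 = 4 ↦ 4|_6 = 4 ⇒ 3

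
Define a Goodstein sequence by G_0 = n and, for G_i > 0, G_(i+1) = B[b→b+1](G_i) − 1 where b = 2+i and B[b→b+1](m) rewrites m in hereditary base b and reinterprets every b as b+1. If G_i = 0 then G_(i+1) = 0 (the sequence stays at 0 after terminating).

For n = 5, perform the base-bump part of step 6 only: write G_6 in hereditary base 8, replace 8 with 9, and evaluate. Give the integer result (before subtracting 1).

(0) 5|_2 = 2^2 + 1 ↦ 3^3 + 1|_3 = 28 ⇒ 27
(1) 27|_3 = 3^3 ↦ 4^4|_4 = 256 ⇒ 255
(2) 255|_4 = 3·4^3 + 3·4^2 + 3·4 + 3 ↦ 3·5^3 + 3·5^2 + 3·5 + 3|_5 = 468 ⇒ 467
(3) 467|_5 = 3·5^3 + 3·5^2 + 3·5 + 2 ↦ 3·6^3 + 3·6^2 + 3·6 + 2|_6 = 776 ⇒ 775
(4) 775|_6 = 3·6^3 + 3·6^2 + 3·6 + 1 ↦ 3·7^3 + 3·7^2 + 3·7 + 1|_7 = 1198 ⇒ 1197
(5) 1197|_7 = 3·7^3 + 3·7^2 + 3·7 ↦ 3·8^3 + 3·8^2 + 3·8|_8 = 1752 ⇒ 1751
(6) 1751|_8 = 3·8^3 + 3·8^2 + 2·8 + 7 ↦ 3·9^3 + 3·9^2 + 2·9 + 7|_9 = 2455 ⇒ 2454

2455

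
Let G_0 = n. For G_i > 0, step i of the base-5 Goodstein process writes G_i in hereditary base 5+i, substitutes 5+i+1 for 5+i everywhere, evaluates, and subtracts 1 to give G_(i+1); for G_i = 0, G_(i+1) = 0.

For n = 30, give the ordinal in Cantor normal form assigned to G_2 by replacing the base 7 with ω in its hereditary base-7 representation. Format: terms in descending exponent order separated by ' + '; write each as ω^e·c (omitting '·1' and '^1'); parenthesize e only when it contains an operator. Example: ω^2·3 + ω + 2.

(0) 30|_5 = 5^2 + 5 ↦ 6^2 + 6|_6 = 42 ⇒ 41
(1) 41|_6 = 6^2 + 5 ↦ 7^2 + 5|_7 = 54 ⇒ 53
(2) 53|_7 = 7^2 + 4 ↦ 8^2 + 4|_8 = 68 ⇒ 67

ω^2 + 4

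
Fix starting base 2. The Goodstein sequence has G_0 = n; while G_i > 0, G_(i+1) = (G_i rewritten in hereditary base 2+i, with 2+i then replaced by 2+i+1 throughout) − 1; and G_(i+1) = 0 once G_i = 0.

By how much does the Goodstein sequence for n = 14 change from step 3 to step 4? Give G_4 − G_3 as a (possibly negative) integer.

base 2: 14 = 2^(2 + 1) + 2^2 + 2; at 3: 3^(3 + 1) + 3^3 + 3 = 111; next = 110
base 3: 110 = 3^(3 + 1) + 3^3 + 2; at 4: 4^(4 + 1) + 4^4 + 2 = 1282; next = 1281
base 4: 1281 = 4^(4 + 1) + 4^4 + 1; at 5: 5^(5 + 1) + 5^5 + 1 = 18751; next = 18750
base 5: 18750 = 5^(5 + 1) + 5^5; at 6: 6^(6 + 1) + 6^6 = 326592; next = 326591

307841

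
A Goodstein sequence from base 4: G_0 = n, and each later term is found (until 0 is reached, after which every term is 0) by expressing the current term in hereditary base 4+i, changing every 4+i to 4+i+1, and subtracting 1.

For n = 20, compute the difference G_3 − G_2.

i=0: 20 = 4^2 + 4 (b=4); 4→5: 5^2 + 5 = 30; 30−1 = 29
i=1: 29 = 5^2 + 4 (b=5); 5→6: 6^2 + 4 = 40; 40−1 = 39
i=2: 39 = 6^2 + 3 (b=6); 6→7: 7^2 + 3 = 52; 52−1 = 51

12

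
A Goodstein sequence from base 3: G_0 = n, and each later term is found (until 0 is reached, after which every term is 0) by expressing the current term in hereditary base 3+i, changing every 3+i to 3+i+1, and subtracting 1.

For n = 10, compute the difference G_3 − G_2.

G_0 = 10. HB_3(10) = 3^2 + 1. Bump = 17. G_1 = 16.
G_1 = 16. HB_4(16) = 4^2. Bump = 25. G_2 = 24.
G_2 = 24. HB_5(24) = 4·5 + 4. Bump = 28. G_3 = 27.

3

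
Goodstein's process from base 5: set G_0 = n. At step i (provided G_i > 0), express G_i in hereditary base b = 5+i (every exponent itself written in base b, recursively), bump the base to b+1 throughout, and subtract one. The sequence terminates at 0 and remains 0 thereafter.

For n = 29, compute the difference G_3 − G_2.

14

G_0=29  [base 5] 5^2 + 4  →[5↦6]→  6^2 + 4 = 40  −1 ⇒ G_1=39
G_1=39  [base 6] 6^2 + 3  →[6↦7]→  7^2 + 3 = 52  −1 ⇒ G_2=51
G_2=51  [base 7] 7^2 + 2  →[7↦8]→  8^2 + 2 = 66  −1 ⇒ G_3=65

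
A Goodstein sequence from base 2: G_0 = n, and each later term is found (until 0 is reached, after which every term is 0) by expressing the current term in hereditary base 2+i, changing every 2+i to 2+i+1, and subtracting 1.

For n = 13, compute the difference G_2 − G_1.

1171

i=0: 13 = 2^(2 + 1) + 2^2 + 1 (b=2); 2→3: 3^(3 + 1) + 3^3 + 1 = 109; 109−1 = 108
i=1: 108 = 3^(3 + 1) + 3^3 (b=3); 3→4: 4^(4 + 1) + 4^4 = 1280; 1280−1 = 1279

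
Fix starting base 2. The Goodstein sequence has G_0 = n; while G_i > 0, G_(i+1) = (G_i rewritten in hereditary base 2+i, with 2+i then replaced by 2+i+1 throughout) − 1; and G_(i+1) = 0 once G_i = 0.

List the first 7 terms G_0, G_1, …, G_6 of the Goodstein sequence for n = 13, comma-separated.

[0] 13 ≡ 2^(2 + 1) + 2^2 + 1 (base 2). Lift 3: 109. −1: 108.
[1] 108 ≡ 3^(3 + 1) + 3^3 (base 3). Lift 4: 1280. −1: 1279.
[2] 1279 ≡ 4^(4 + 1) + 3·4^3 + 3·4^2 + 3·4 + 3 (base 4). Lift 5: 16093. −1: 16092.
[3] 16092 ≡ 5^(5 + 1) + 3·5^3 + 3·5^2 + 3·5 + 2 (base 5). Lift 6: 280712. −1: 280711.
[4] 280711 ≡ 6^(6 + 1) + 3·6^3 + 3·6^2 + 3·6 + 1 (base 6). Lift 7: 5765999. −1: 5765998.
[5] 5765998 ≡ 7^(7 + 1) + 3·7^3 + 3·7^2 + 3·7 (base 7). Lift 8: 134219480. −1: 134219479.

13, 108, 1279, 16092, 280711, 5765998, 134219479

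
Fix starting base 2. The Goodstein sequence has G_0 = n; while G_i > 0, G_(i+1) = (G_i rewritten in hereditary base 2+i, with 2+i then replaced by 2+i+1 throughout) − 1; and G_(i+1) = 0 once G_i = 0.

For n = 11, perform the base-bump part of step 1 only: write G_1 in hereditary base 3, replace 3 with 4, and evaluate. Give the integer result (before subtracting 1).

1028

i=0: 11 = 2^(2 + 1) + 2 + 1 (b=2); 2→3: 3^(3 + 1) + 3 + 1 = 85; 85−1 = 84
i=1: 84 = 3^(3 + 1) + 3 (b=3); 3→4: 4^(4 + 1) + 4 = 1028; 1028−1 = 1027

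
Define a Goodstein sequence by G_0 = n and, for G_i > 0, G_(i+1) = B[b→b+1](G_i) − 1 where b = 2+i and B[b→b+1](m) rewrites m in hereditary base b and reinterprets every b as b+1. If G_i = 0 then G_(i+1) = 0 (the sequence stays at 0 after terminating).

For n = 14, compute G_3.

G_0 = 14. HB_2(14) = 2^(2 + 1) + 2^2 + 2. Bump = 111. G_1 = 110.
G_1 = 110. HB_3(110) = 3^(3 + 1) + 3^3 + 2. Bump = 1282. G_2 = 1281.
G_2 = 1281. HB_4(1281) = 4^(4 + 1) + 4^4 + 1. Bump = 18751. G_3 = 18750.

18750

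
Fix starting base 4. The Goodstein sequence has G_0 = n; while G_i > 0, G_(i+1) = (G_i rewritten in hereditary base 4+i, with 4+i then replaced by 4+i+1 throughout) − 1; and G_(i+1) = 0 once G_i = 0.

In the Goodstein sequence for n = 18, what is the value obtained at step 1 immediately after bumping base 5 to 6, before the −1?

37

[0] 18 ≡ 4^2 + 2 (base 4). Lift 5: 27. −1: 26.
[1] 26 ≡ 5^2 + 1 (base 5). Lift 6: 37. −1: 36.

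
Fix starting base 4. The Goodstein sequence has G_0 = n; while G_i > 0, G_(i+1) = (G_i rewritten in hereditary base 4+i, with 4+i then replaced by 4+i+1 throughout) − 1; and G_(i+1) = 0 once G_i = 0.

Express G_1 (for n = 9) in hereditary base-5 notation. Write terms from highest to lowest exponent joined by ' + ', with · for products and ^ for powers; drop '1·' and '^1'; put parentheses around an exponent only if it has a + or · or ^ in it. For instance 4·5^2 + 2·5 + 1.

(0) 9|_4 = 2·4 + 1 ↦ 2·5 + 1|_5 = 11 ⇒ 10
(1) 10|_5 = 2·5 ↦ 2·6|_6 = 12 ⇒ 11

2·5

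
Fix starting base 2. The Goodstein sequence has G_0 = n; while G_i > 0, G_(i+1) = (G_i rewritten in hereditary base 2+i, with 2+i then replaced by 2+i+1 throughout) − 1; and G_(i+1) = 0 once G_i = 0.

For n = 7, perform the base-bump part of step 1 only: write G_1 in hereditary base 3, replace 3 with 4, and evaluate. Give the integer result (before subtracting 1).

(0) 7|_2 = 2^2 + 2 + 1 ↦ 3^3 + 3 + 1|_3 = 31 ⇒ 30
(1) 30|_3 = 3^3 + 3 ↦ 4^4 + 4|_4 = 260 ⇒ 259

260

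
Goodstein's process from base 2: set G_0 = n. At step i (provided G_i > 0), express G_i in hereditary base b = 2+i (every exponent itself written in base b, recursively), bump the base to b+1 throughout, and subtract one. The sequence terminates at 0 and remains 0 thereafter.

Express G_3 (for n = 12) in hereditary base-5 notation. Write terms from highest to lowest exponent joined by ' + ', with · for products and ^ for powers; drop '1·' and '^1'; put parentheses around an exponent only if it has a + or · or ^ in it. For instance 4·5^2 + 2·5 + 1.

5^(5 + 1) + 2·5^2 + 2·5

G_0=12  [base 2] 2^(2 + 1) + 2^2  →[2↦3]→  3^(3 + 1) + 3^3 = 108  −1 ⇒ G_1=107
G_1=107  [base 3] 3^(3 + 1) + 2·3^2 + 2·3 + 2  →[3↦4]→  4^(4 + 1) + 2·4^2 + 2·4 + 2 = 1066  −1 ⇒ G_2=1065
G_2=1065  [base 4] 4^(4 + 1) + 2·4^2 + 2·4 + 1  →[4↦5]→  5^(5 + 1) + 2·5^2 + 2·5 + 1 = 15686  −1 ⇒ G_3=15685
G_3=15685  [base 5] 5^(5 + 1) + 2·5^2 + 2·5  →[5↦6]→  6^(6 + 1) + 2·6^2 + 2·6 = 280020  −1 ⇒ G_4=280019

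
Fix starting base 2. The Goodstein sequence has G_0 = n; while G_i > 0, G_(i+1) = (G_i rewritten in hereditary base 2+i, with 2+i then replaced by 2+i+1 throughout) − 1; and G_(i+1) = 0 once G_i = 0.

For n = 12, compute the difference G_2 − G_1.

958

12 —HB2→ 2^(2 + 1) + 2^2 —bump→ 3^(3 + 1) + 3^3 = 108 —(−1)→ 107
107 —HB3→ 3^(3 + 1) + 2·3^2 + 2·3 + 2 —bump→ 4^(4 + 1) + 2·4^2 + 2·4 + 2 = 1066 —(−1)→ 1065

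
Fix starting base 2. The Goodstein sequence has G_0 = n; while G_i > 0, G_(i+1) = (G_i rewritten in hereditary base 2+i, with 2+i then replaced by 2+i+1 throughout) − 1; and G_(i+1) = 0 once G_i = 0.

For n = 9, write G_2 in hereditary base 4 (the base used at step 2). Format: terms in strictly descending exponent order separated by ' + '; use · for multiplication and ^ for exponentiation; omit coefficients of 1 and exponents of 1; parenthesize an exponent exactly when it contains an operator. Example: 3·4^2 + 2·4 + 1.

3·4^4 + 3·4^3 + 3·4^2 + 3·4 + 3

base 2: 9 = 2^(2 + 1) + 1; at 3: 3^(3 + 1) + 1 = 82; next = 81
base 3: 81 = 3^(3 + 1); at 4: 4^(4 + 1) = 1024; next = 1023
base 4: 1023 = 3·4^4 + 3·4^3 + 3·4^2 + 3·4 + 3; at 5: 3·5^5 + 3·5^3 + 3·5^2 + 3·5 + 3 = 9843; next = 9842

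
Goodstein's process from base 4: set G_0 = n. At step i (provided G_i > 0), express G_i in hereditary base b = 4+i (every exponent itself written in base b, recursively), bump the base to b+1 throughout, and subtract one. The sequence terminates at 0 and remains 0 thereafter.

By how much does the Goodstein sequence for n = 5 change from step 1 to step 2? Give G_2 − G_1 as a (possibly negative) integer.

0

step 0: 5 = 4 + 1; sub 5 for 4: 5 + 1; = 6; G_1 = 6−1 = 5
step 1: 5 = 5; sub 6 for 5: 6; = 6; G_2 = 6−1 = 5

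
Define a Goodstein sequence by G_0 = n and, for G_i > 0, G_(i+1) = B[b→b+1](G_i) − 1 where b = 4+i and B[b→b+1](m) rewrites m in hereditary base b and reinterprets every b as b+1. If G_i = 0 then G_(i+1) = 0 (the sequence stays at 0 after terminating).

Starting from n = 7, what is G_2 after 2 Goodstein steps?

7 —HB4→ 4 + 3 —bump→ 5 + 3 = 8 —(−1)→ 7
7 —HB5→ 5 + 2 —bump→ 6 + 2 = 8 —(−1)→ 7
7 —HB6→ 6 + 1 —bump→ 7 + 1 = 8 —(−1)→ 7

7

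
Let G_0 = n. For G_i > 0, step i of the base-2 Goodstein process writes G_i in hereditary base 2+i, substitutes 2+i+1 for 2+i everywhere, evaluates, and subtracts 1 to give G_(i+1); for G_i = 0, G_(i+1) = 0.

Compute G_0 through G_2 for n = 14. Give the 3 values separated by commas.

G_0=14  [base 2] 2^(2 + 1) + 2^2 + 2  →[2↦3]→  3^(3 + 1) + 3^3 + 3 = 111  −1 ⇒ G_1=110
G_1=110  [base 3] 3^(3 + 1) + 3^3 + 2  →[3↦4]→  4^(4 + 1) + 4^4 + 2 = 1282  −1 ⇒ G_2=1281

14, 110, 1281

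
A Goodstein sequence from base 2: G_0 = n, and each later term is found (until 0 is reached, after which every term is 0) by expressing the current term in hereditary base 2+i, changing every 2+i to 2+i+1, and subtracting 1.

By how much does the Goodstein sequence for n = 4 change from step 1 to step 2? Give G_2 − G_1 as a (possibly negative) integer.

15

4 —HB2→ 2^2 —bump→ 3^3 = 27 —(−1)→ 26
26 —HB3→ 2·3^2 + 2·3 + 2 —bump→ 2·4^2 + 2·4 + 2 = 42 —(−1)→ 41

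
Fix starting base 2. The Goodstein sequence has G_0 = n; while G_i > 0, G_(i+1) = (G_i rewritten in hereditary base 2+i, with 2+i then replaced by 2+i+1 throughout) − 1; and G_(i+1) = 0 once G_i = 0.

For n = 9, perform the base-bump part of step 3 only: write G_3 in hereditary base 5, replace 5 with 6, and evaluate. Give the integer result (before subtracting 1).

9 —HB2→ 2^(2 + 1) + 1 —bump→ 3^(3 + 1) + 1 = 82 —(−1)→ 81
81 —HB3→ 3^(3 + 1) —bump→ 4^(4 + 1) = 1024 —(−1)→ 1023
1023 —HB4→ 3·4^4 + 3·4^3 + 3·4^2 + 3·4 + 3 —bump→ 3·5^5 + 3·5^3 + 3·5^2 + 3·5 + 3 = 9843 —(−1)→ 9842
9842 —HB5→ 3·5^5 + 3·5^3 + 3·5^2 + 3·5 + 2 —bump→ 3·6^6 + 3·6^3 + 3·6^2 + 3·6 + 2 = 140744 —(−1)→ 140743

140744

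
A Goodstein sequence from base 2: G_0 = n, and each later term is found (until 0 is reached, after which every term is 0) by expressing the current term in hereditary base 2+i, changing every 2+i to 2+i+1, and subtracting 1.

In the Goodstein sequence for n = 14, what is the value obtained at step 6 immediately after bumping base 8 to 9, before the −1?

[0] 14 ≡ 2^(2 + 1) + 2^2 + 2 (base 2). Lift 3: 111. −1: 110.
[1] 110 ≡ 3^(3 + 1) + 3^3 + 2 (base 3). Lift 4: 1282. −1: 1281.
[2] 1281 ≡ 4^(4 + 1) + 4^4 + 1 (base 4). Lift 5: 18751. −1: 18750.
[3] 18750 ≡ 5^(5 + 1) + 5^5 (base 5). Lift 6: 326592. −1: 326591.
[4] 326591 ≡ 6^(6 + 1) + 5·6^5 + 5·6^4 + 5·6^3 + 5·6^2 + 5·6 + 5 (base 6). Lift 7: 5862841. −1: 5862840.
[5] 5862840 ≡ 7^(7 + 1) + 5·7^5 + 5·7^4 + 5·7^3 + 5·7^2 + 5·7 + 4 (base 7). Lift 8: 134404972. −1: 134404971.
[6] 134404971 ≡ 8^(8 + 1) + 5·8^5 + 5·8^4 + 5·8^3 + 5·8^2 + 5·8 + 3 (base 8). Lift 9: 3487116549. −1: 3487116548.

3487116549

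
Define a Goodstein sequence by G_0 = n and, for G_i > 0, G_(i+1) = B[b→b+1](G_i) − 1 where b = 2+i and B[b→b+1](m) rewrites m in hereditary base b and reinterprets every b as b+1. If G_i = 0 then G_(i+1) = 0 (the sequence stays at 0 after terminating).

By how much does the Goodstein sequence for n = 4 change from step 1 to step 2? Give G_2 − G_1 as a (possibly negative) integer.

15

i=0: 4 = 2^2 (b=2); 2→3: 3^3 = 27; 27−1 = 26
i=1: 26 = 2·3^2 + 2·3 + 2 (b=3); 3→4: 2·4^2 + 2·4 + 2 = 42; 42−1 = 41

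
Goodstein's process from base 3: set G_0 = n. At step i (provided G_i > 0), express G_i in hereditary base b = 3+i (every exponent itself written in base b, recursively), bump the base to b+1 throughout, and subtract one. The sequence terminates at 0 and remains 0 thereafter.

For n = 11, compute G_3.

G_0 = 11. HB_3(11) = 3^2 + 2. Bump = 18. G_1 = 17.
G_1 = 17. HB_4(17) = 4^2 + 1. Bump = 26. G_2 = 25.
G_2 = 25. HB_5(25) = 5^2. Bump = 36. G_3 = 35.
G_3 = 35. HB_6(35) = 5·6 + 5. Bump = 40. G_4 = 39.

35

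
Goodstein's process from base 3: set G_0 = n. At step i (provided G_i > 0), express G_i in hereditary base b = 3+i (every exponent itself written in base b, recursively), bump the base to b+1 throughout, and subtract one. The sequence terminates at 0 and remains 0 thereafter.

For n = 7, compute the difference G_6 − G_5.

0

G_0=7  [base 3] 2·3 + 1  →[3↦4]→  2·4 + 1 = 9  −1 ⇒ G_1=8
G_1=8  [base 4] 2·4  →[4↦5]→  2·5 = 10  −1 ⇒ G_2=9
G_2=9  [base 5] 5 + 4  →[5↦6]→  6 + 4 = 10  −1 ⇒ G_3=9
G_3=9  [base 6] 6 + 3  →[6↦7]→  7 + 3 = 10  −1 ⇒ G_4=9
G_4=9  [base 7] 7 + 2  →[7↦8]→  8 + 2 = 10  −1 ⇒ G_5=9
G_5=9  [base 8] 8 + 1  →[8↦9]→  9 + 1 = 10  −1 ⇒ G_6=9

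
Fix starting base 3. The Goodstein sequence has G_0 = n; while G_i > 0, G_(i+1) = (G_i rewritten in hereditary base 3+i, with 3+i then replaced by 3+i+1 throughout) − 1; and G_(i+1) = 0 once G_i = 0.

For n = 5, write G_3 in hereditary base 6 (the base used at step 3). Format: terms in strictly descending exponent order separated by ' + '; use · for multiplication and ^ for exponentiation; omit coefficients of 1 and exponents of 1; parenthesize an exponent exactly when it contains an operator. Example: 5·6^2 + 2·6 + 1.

G_0=5  [base 3] 3 + 2  →[3↦4]→  4 + 2 = 6  −1 ⇒ G_1=5
G_1=5  [base 4] 4 + 1  →[4↦5]→  5 + 1 = 6  −1 ⇒ G_2=5
G_2=5  [base 5] 5  →[5↦6]→  6 = 6  −1 ⇒ G_3=5
G_3=5  [base 6] 5  →[6↦7]→  5 = 5  −1 ⇒ G_4=4

5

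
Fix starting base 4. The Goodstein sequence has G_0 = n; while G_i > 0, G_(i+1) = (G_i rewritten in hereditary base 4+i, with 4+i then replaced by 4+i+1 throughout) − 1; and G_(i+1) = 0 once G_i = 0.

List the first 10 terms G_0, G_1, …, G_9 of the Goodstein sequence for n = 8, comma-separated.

G_0 = 8. HB_4(8) = 2·4. Bump = 10. G_1 = 9.
G_1 = 9. HB_5(9) = 5 + 4. Bump = 10. G_2 = 9.
G_2 = 9. HB_6(9) = 6 + 3. Bump = 10. G_3 = 9.
G_3 = 9. HB_7(9) = 7 + 2. Bump = 10. G_4 = 9.
G_4 = 9. HB_8(9) = 8 + 1. Bump = 10. G_5 = 9.
G_5 = 9. HB_9(9) = 9. Bump = 10. G_6 = 9.
G_6 = 9. HB_10(9) = 9. Bump = 9. G_7 = 8.
G_7 = 8. HB_11(8) = 8. Bump = 8. G_8 = 7.
G_8 = 7. HB_12(7) = 7. Bump = 7. G_9 = 6.

8, 9, 9, 9, 9, 9, 9, 8, 7, 6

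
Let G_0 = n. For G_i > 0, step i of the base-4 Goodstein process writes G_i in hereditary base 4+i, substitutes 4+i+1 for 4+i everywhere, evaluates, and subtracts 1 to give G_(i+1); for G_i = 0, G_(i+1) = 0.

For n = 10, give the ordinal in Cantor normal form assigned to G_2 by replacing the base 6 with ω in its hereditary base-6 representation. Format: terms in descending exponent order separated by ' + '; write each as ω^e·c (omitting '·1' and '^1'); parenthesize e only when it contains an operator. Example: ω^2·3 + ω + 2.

G_0 = 10. HB_4(10) = 2·4 + 2. Bump = 12. G_1 = 11.
G_1 = 11. HB_5(11) = 2·5 + 1. Bump = 13. G_2 = 12.

ω·2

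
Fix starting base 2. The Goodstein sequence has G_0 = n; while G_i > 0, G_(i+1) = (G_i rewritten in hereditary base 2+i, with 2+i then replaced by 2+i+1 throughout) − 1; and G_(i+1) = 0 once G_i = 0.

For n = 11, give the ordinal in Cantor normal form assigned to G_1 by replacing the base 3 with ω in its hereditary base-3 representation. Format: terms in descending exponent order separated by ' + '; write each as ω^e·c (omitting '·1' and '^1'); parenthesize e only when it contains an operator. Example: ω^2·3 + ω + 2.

G_0 = 11. HB_2(11) = 2^(2 + 1) + 2 + 1. Bump = 85. G_1 = 84.
G_1 = 84. HB_3(84) = 3^(3 + 1) + 3. Bump = 1028. G_2 = 1027.

ω^(ω + 1) + ω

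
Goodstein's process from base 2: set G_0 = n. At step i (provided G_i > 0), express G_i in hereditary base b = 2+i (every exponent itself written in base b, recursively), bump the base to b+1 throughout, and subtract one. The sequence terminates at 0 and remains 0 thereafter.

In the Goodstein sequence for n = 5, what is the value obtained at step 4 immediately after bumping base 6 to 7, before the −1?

G_0 = 5. HB_2(5) = 2^2 + 1. Bump = 28. G_1 = 27.
G_1 = 27. HB_3(27) = 3^3. Bump = 256. G_2 = 255.
G_2 = 255. HB_4(255) = 3·4^3 + 3·4^2 + 3·4 + 3. Bump = 468. G_3 = 467.
G_3 = 467. HB_5(467) = 3·5^3 + 3·5^2 + 3·5 + 2. Bump = 776. G_4 = 775.
G_4 = 775. HB_6(775) = 3·6^3 + 3·6^2 + 3·6 + 1. Bump = 1198. G_5 = 1197.

1198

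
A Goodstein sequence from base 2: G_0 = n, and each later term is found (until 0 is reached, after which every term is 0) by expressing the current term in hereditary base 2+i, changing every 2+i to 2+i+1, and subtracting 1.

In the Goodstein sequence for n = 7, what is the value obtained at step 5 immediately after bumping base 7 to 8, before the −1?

base 2: 7 = 2^2 + 2 + 1; at 3: 3^3 + 3 + 1 = 31; next = 30
base 3: 30 = 3^3 + 3; at 4: 4^4 + 4 = 260; next = 259
base 4: 259 = 4^4 + 3; at 5: 5^5 + 3 = 3128; next = 3127
base 5: 3127 = 5^5 + 2; at 6: 6^6 + 2 = 46658; next = 46657
base 6: 46657 = 6^6 + 1; at 7: 7^7 + 1 = 823544; next = 823543
base 7: 823543 = 7^7; at 8: 8^8 = 16777216; next = 16777215

16777216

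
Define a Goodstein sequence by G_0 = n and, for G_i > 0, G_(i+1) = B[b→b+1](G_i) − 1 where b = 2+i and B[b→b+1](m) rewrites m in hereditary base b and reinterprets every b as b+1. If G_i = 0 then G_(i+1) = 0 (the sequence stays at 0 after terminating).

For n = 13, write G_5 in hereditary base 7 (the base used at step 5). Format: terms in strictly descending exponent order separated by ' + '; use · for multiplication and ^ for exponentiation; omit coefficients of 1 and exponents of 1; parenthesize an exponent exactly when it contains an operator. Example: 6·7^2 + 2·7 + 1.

7^(7 + 1) + 3·7^3 + 3·7^2 + 3·7

(0) 13|_2 = 2^(2 + 1) + 2^2 + 1 ↦ 3^(3 + 1) + 3^3 + 1|_3 = 109 ⇒ 108
(1) 108|_3 = 3^(3 + 1) + 3^3 ↦ 4^(4 + 1) + 4^4|_4 = 1280 ⇒ 1279
(2) 1279|_4 = 4^(4 + 1) + 3·4^3 + 3·4^2 + 3·4 + 3 ↦ 5^(5 + 1) + 3·5^3 + 3·5^2 + 3·5 + 3|_5 = 16093 ⇒ 16092
(3) 16092|_5 = 5^(5 + 1) + 3·5^3 + 3·5^2 + 3·5 + 2 ↦ 6^(6 + 1) + 3·6^3 + 3·6^2 + 3·6 + 2|_6 = 280712 ⇒ 280711
(4) 280711|_6 = 6^(6 + 1) + 3·6^3 + 3·6^2 + 3·6 + 1 ↦ 7^(7 + 1) + 3·7^3 + 3·7^2 + 3·7 + 1|_7 = 5765999 ⇒ 5765998
(5) 5765998|_7 = 7^(7 + 1) + 3·7^3 + 3·7^2 + 3·7 ↦ 8^(8 + 1) + 3·8^3 + 3·8^2 + 3·8|_8 = 134219480 ⇒ 134219479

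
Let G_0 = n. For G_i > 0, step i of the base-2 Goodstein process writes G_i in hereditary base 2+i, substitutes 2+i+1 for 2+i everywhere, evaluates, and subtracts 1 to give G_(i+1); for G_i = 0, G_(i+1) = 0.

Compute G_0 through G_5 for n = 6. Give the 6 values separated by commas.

base 2: 6 = 2^2 + 2; at 3: 3^3 + 3 = 30; next = 29
base 3: 29 = 3^3 + 2; at 4: 4^4 + 2 = 258; next = 257
base 4: 257 = 4^4 + 1; at 5: 5^5 + 1 = 3126; next = 3125
base 5: 3125 = 5^5; at 6: 6^6 = 46656; next = 46655
base 6: 46655 = 5·6^5 + 5·6^4 + 5·6^3 + 5·6^2 + 5·6 + 5; at 7: 5·7^5 + 5·7^4 + 5·7^3 + 5·7^2 + 5·7 + 5 = 98040; next = 98039

6, 29, 257, 3125, 46655, 98039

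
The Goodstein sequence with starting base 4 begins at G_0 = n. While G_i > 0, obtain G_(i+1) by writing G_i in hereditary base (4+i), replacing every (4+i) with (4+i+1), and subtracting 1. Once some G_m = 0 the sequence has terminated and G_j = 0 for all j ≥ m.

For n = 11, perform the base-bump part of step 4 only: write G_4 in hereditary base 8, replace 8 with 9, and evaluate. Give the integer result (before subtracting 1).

[0] 11 ≡ 2·4 + 3 (base 4). Lift 5: 13. −1: 12.
[1] 12 ≡ 2·5 + 2 (base 5). Lift 6: 14. −1: 13.
[2] 13 ≡ 2·6 + 1 (base 6). Lift 7: 15. −1: 14.
[3] 14 ≡ 2·7 (base 7). Lift 8: 16. −1: 15.
[4] 15 ≡ 8 + 7 (base 8). Lift 9: 16. −1: 15.

16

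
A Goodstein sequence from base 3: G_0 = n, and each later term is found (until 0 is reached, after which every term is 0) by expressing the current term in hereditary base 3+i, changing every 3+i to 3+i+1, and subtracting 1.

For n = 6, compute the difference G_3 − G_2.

0

G_0=6  [base 3] 2·3  →[3↦4]→  2·4 = 8  −1 ⇒ G_1=7
G_1=7  [base 4] 4 + 3  →[4↦5]→  5 + 3 = 8  −1 ⇒ G_2=7
G_2=7  [base 5] 5 + 2  →[5↦6]→  6 + 2 = 8  −1 ⇒ G_3=7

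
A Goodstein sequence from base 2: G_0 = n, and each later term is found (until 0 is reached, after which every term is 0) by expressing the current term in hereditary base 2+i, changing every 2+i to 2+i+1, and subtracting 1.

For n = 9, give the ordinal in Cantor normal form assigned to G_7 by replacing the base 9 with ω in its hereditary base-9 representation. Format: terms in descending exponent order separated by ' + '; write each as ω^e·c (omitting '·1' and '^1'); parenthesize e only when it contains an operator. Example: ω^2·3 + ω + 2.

G_0=9  [base 2] 2^(2 + 1) + 1  →[2↦3]→  3^(3 + 1) + 1 = 82  −1 ⇒ G_1=81
G_1=81  [base 3] 3^(3 + 1)  →[3↦4]→  4^(4 + 1) = 1024  −1 ⇒ G_2=1023
G_2=1023  [base 4] 3·4^4 + 3·4^3 + 3·4^2 + 3·4 + 3  →[4↦5]→  3·5^5 + 3·5^3 + 3·5^2 + 3·5 + 3 = 9843  −1 ⇒ G_3=9842
G_3=9842  [base 5] 3·5^5 + 3·5^3 + 3·5^2 + 3·5 + 2  →[5↦6]→  3·6^6 + 3·6^3 + 3·6^2 + 3·6 + 2 = 140744  −1 ⇒ G_4=140743
G_4=140743  [base 6] 3·6^6 + 3·6^3 + 3·6^2 + 3·6 + 1  →[6↦7]→  3·7^7 + 3·7^3 + 3·7^2 + 3·7 + 1 = 2471827  −1 ⇒ G_5=2471826
G_5=2471826  [base 7] 3·7^7 + 3·7^3 + 3·7^2 + 3·7  →[7↦8]→  3·8^8 + 3·8^3 + 3·8^2 + 3·8 = 50333400  −1 ⇒ G_6=50333399
G_6=50333399  [base 8] 3·8^8 + 3·8^3 + 3·8^2 + 2·8 + 7  →[8↦9]→  3·9^9 + 3·9^3 + 3·9^2 + 2·9 + 7 = 1162263922  −1 ⇒ G_7=1162263921
G_7=1162263921  [base 9] 3·9^9 + 3·9^3 + 3·9^2 + 2·9 + 6  →[9↦10]→  3·10^10 + 3·10^3 + 3·10^2 + 2·10 + 6 = 30000003326  −1 ⇒ G_8=30000003325

ω^ω·3 + ω^3·3 + ω^2·3 + ω·2 + 6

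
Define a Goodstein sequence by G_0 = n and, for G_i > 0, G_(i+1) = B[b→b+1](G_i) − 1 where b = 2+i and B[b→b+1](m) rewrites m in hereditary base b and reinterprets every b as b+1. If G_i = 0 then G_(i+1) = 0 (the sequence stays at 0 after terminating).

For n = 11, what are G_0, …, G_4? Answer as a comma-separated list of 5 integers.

[0] 11 ≡ 2^(2 + 1) + 2 + 1 (base 2). Lift 3: 85. −1: 84.
[1] 84 ≡ 3^(3 + 1) + 3 (base 3). Lift 4: 1028. −1: 1027.
[2] 1027 ≡ 4^(4 + 1) + 3 (base 4). Lift 5: 15628. −1: 15627.
[3] 15627 ≡ 5^(5 + 1) + 2 (base 5). Lift 6: 279938. −1: 279937.

11, 84, 1027, 15627, 279937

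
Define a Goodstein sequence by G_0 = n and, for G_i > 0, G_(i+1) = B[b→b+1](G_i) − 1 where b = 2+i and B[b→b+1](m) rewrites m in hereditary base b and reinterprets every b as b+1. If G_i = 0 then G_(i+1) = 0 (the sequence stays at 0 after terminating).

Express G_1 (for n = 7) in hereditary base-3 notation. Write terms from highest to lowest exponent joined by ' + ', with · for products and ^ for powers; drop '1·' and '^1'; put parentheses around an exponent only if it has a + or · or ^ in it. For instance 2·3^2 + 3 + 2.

3^3 + 3

i=0: 7 = 2^2 + 2 + 1 (b=2); 2→3: 3^3 + 3 + 1 = 31; 31−1 = 30
i=1: 30 = 3^3 + 3 (b=3); 3→4: 4^4 + 4 = 260; 260−1 = 259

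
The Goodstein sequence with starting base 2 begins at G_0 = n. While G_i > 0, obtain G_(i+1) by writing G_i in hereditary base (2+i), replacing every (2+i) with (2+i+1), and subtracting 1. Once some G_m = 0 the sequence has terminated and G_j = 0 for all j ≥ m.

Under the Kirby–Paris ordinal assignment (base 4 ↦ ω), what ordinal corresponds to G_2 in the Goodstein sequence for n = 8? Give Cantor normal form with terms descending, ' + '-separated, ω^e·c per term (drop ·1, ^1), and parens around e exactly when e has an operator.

ω^ω·2 + ω^2·2 + ω·2 + 1

i=0: 8 = 2^(2 + 1) (b=2); 2→3: 3^(3 + 1) = 81; 81−1 = 80
i=1: 80 = 2·3^3 + 2·3^2 + 2·3 + 2 (b=3); 3→4: 2·4^4 + 2·4^2 + 2·4 + 2 = 554; 554−1 = 553
i=2: 553 = 2·4^4 + 2·4^2 + 2·4 + 1 (b=4); 4→5: 2·5^5 + 2·5^2 + 2·5 + 1 = 6311; 6311−1 = 6310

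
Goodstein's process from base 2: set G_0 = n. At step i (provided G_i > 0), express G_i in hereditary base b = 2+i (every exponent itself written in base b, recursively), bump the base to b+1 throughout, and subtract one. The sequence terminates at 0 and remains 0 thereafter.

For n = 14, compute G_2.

[0] 14 ≡ 2^(2 + 1) + 2^2 + 2 (base 2). Lift 3: 111. −1: 110.
[1] 110 ≡ 3^(3 + 1) + 3^3 + 2 (base 3). Lift 4: 1282. −1: 1281.
[2] 1281 ≡ 4^(4 + 1) + 4^4 + 1 (base 4). Lift 5: 18751. −1: 18750.

1281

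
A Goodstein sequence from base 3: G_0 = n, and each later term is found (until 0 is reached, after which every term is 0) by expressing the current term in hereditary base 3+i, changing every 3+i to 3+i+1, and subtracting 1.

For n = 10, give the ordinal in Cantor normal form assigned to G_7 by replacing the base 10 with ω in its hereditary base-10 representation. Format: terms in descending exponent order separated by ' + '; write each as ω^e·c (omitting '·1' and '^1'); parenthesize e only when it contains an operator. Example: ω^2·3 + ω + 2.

ω·3 + 9

(0) 10|_3 = 3^2 + 1 ↦ 4^2 + 1|_4 = 17 ⇒ 16
(1) 16|_4 = 4^2 ↦ 5^2|_5 = 25 ⇒ 24
(2) 24|_5 = 4·5 + 4 ↦ 4·6 + 4|_6 = 28 ⇒ 27
(3) 27|_6 = 4·6 + 3 ↦ 4·7 + 3|_7 = 31 ⇒ 30
(4) 30|_7 = 4·7 + 2 ↦ 4·8 + 2|_8 = 34 ⇒ 33
(5) 33|_8 = 4·8 + 1 ↦ 4·9 + 1|_9 = 37 ⇒ 36
(6) 36|_9 = 4·9 ↦ 4·10|_10 = 40 ⇒ 39
(7) 39|_10 = 3·10 + 9 ↦ 3·11 + 9|_11 = 42 ⇒ 41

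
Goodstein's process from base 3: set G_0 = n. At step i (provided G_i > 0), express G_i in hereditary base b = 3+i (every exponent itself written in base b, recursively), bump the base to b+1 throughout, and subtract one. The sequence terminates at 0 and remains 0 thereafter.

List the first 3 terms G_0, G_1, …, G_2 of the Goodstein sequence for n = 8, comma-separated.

8, 9, 10

G_0=8  [base 3] 2·3 + 2  →[3↦4]→  2·4 + 2 = 10  −1 ⇒ G_1=9
G_1=9  [base 4] 2·4 + 1  →[4↦5]→  2·5 + 1 = 11  −1 ⇒ G_2=10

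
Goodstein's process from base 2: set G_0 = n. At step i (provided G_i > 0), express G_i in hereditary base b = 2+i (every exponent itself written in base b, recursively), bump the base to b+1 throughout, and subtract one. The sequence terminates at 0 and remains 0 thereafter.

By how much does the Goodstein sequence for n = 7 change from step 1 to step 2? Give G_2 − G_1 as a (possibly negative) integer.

(0) 7|_2 = 2^2 + 2 + 1 ↦ 3^3 + 3 + 1|_3 = 31 ⇒ 30
(1) 30|_3 = 3^3 + 3 ↦ 4^4 + 4|_4 = 260 ⇒ 259

229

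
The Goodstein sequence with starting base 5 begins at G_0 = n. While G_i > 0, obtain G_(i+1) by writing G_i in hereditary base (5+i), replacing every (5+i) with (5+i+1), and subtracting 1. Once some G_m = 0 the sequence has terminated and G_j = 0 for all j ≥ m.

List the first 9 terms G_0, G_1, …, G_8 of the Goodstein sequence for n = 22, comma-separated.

base 5: 22 = 4·5 + 2; at 6: 4·6 + 2 = 26; next = 25
base 6: 25 = 4·6 + 1; at 7: 4·7 + 1 = 29; next = 28
base 7: 28 = 4·7; at 8: 4·8 = 32; next = 31
base 8: 31 = 3·8 + 7; at 9: 3·9 + 7 = 34; next = 33
base 9: 33 = 3·9 + 6; at 10: 3·10 + 6 = 36; next = 35
base 10: 35 = 3·10 + 5; at 11: 3·11 + 5 = 38; next = 37
base 11: 37 = 3·11 + 4; at 12: 3·12 + 4 = 40; next = 39
base 12: 39 = 3·12 + 3; at 13: 3·13 + 3 = 42; next = 41

22, 25, 28, 31, 33, 35, 37, 39, 41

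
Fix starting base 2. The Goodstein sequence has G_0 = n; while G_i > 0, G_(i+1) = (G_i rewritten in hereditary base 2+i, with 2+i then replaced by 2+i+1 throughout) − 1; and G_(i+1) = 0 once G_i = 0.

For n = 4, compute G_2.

base 2: 4 = 2^2; at 3: 3^3 = 27; next = 26
base 3: 26 = 2·3^2 + 2·3 + 2; at 4: 2·4^2 + 2·4 + 2 = 42; next = 41

41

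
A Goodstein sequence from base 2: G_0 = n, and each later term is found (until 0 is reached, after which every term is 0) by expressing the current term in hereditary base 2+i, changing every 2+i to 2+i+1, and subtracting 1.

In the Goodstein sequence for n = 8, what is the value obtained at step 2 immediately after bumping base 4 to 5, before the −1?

6311

G_0 = 8. HB_2(8) = 2^(2 + 1). Bump = 81. G_1 = 80.
G_1 = 80. HB_3(80) = 2·3^3 + 2·3^2 + 2·3 + 2. Bump = 554. G_2 = 553.
G_2 = 553. HB_4(553) = 2·4^4 + 2·4^2 + 2·4 + 1. Bump = 6311. G_3 = 6310.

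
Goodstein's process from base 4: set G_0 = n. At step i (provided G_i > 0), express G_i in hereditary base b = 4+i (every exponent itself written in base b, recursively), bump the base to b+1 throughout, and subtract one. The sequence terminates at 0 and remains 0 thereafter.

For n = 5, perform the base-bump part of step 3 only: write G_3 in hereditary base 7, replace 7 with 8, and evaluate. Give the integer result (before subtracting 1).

4

step 0: 5 = 4 + 1; sub 5 for 4: 5 + 1; = 6; G_1 = 6−1 = 5
step 1: 5 = 5; sub 6 for 5: 6; = 6; G_2 = 6−1 = 5
step 2: 5 = 5; sub 7 for 6: 5; = 5; G_3 = 5−1 = 4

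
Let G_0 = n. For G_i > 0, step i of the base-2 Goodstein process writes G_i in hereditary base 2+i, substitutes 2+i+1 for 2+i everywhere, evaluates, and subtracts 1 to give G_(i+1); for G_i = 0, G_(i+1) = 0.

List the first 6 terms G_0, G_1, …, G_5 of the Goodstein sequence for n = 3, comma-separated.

G_0=3  [base 2] 2 + 1  →[2↦3]→  3 + 1 = 4  −1 ⇒ G_1=3
G_1=3  [base 3] 3  →[3↦4]→  4 = 4  −1 ⇒ G_2=3
G_2=3  [base 4] 3  →[4↦5]→  3 = 3  −1 ⇒ G_3=2
G_3=2  [base 5] 2  →[5↦6]→  2 = 2  −1 ⇒ G_4=1
G_4=1  [base 6] 1  →[6↦7]→  1 = 1  −1 ⇒ G_5=0

3, 3, 3, 2, 1, 0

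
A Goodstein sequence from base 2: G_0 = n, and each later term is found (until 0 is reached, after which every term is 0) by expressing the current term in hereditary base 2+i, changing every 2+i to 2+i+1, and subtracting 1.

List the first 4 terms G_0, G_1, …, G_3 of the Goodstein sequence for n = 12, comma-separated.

12, 107, 1065, 15685

(0) 12|_2 = 2^(2 + 1) + 2^2 ↦ 3^(3 + 1) + 3^3|_3 = 108 ⇒ 107
(1) 107|_3 = 3^(3 + 1) + 2·3^2 + 2·3 + 2 ↦ 4^(4 + 1) + 2·4^2 + 2·4 + 2|_4 = 1066 ⇒ 1065
(2) 1065|_4 = 4^(4 + 1) + 2·4^2 + 2·4 + 1 ↦ 5^(5 + 1) + 2·5^2 + 2·5 + 1|_5 = 15686 ⇒ 15685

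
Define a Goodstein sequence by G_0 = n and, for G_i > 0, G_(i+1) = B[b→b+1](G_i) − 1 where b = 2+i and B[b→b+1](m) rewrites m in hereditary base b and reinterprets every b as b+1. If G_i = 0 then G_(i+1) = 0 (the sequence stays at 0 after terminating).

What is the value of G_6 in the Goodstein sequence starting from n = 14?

134404971

G_0 = 14. HB_2(14) = 2^(2 + 1) + 2^2 + 2. Bump = 111. G_1 = 110.
G_1 = 110. HB_3(110) = 3^(3 + 1) + 3^3 + 2. Bump = 1282. G_2 = 1281.
G_2 = 1281. HB_4(1281) = 4^(4 + 1) + 4^4 + 1. Bump = 18751. G_3 = 18750.
G_3 = 18750. HB_5(18750) = 5^(5 + 1) + 5^5. Bump = 326592. G_4 = 326591.
G_4 = 326591. HB_6(326591) = 6^(6 + 1) + 5·6^5 + 5·6^4 + 5·6^3 + 5·6^2 + 5·6 + 5. Bump = 5862841. G_5 = 5862840.
G_5 = 5862840. HB_7(5862840) = 7^(7 + 1) + 5·7^5 + 5·7^4 + 5·7^3 + 5·7^2 + 5·7 + 4. Bump = 134404972. G_6 = 134404971.
G_6 = 134404971. HB_8(134404971) = 8^(8 + 1) + 5·8^5 + 5·8^4 + 5·8^3 + 5·8^2 + 5·8 + 3. Bump = 3487116549. G_7 = 3487116548.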